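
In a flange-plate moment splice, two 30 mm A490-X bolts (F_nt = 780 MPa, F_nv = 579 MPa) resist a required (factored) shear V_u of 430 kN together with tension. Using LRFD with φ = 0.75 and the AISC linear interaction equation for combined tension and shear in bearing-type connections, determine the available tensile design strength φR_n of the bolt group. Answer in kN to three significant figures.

A_b = π·30²/4 = 706.9 mm²; f_rv = 430 × 1000 / (2 × 706.9) = 304.2 MPa.
F'_nt = 1.3 F_nt − (F_nt / φF_nv) f_rv = 1.3·780 − (780/(0.75·579))·304.2 = 467.7 MPa, capped at F_nt → F'_nt = 467.7 MPa.
R_n = F'_nt · A_b · n = 467.7 × 706.9 × 2 / 1000 = 661.1 kN.
Design strength φR_n = 0.75 × 661.1 = 496 kN.

496 kN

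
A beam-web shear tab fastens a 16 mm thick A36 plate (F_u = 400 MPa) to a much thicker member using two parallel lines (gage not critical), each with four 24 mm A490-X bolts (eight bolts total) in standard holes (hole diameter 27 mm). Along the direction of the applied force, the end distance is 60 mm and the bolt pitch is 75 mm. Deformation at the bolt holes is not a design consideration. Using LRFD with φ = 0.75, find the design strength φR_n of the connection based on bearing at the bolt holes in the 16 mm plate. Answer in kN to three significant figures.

2740 kN

Per bolt r_n = 1.5 l_c t F_u ≤ 3.0 d t F_u; upper limit = 3.0 × 24 × 16 × 400 / 1000 = 460.8 kN.
Edge bolt: l_c = 60 − 27/2 = 46.5 mm → 1.5 × 46.5 × 16 × 400 / 1000 = 446.4 → r_n = 446.4 kN.
Interior bolts: l_c = 75 − 27 = 48 mm → 1.5 × 48 × 16 × 400 / 1000 = 460.8 → r_n = 460.8 kN.
R_n = 2 × 446.4 + 6 × 460.8 = 3658 kN.
Design strength φR_n = 0.75 × 3658 = 2740 kN.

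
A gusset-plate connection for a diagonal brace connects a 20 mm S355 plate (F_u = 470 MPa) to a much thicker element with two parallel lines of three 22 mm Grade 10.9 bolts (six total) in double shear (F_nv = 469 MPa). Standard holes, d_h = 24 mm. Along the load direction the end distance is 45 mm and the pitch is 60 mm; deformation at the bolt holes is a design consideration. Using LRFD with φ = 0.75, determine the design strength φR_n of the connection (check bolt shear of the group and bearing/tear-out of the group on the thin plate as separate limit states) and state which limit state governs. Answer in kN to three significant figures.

1600 kN (bolt shear governs)

Bolt shear: A_b = π·22²/4 = 380.1 mm²; R_n = 469 × 380.1 × 6 × 2 / 1000 = 2139 kN → 0.75 × 2139 = 1600 kN.
Bearing (1.2 l_c t F_u ≤ 2.4 d t F_u): upper limit = 2.4·22·20·470 / 1000 = 496.3 kN.
  Edge l_c = 45 − 24/2 = 33 → r_n = 372.2 kN; interior l_c = 60 − 24 = 36 → r_n = 406.1 kN.
  R_n,bearing = 2·372.2 + 4·406.1 = 2369 kN → 0.75 × 2369 = 1780 kN.
Bolt shear governs: 1600 kN.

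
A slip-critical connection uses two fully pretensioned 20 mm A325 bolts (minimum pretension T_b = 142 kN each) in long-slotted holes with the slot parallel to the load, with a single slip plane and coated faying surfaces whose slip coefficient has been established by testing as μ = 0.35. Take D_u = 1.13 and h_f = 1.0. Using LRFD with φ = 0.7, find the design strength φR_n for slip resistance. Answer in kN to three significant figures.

R_n = μ · D_u · h_f · T_b · n_s · n_b = 0.35 × 1.13 × 1.0 × 142 × 1 × 2 = 112.3 kN.
Design strength φR_n = 0.7 × 112.3 = 78.6 kN.

78.6 kN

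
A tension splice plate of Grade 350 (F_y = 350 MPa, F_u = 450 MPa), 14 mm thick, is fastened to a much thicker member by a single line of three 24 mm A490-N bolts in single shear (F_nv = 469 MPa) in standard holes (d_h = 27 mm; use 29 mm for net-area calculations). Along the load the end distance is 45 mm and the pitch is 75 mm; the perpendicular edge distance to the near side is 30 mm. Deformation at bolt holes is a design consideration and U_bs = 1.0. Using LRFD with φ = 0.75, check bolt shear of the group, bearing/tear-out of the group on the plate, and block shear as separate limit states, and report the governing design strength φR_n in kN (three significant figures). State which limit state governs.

421 kN (block shear governs)

Bolt shear: A_b = π·24²/4 = 452.4 mm²; R_n = 469 × 452.4 × 3 × 1 / 1000 = 636.5 kN → 0.75 × 636.5 = 477 kN.
Bearing: edge l_c = 31.5, r_n = 238.1 kN; interior l_c = 48, r_n = 362.9 kN; R_n = 238.1 + 2·362.9 = 963.9 kN → 723 kN.
Block shear: A_gv = 2730, A_nv = 1715, A_nt = 217 mm²; R_n = min(0.6F_uA_nv, 0.6F_yA_gv) + U_bs·F_u·A_nt = 560.7 kN → 421 kN.
Block shear governs: 421 kN.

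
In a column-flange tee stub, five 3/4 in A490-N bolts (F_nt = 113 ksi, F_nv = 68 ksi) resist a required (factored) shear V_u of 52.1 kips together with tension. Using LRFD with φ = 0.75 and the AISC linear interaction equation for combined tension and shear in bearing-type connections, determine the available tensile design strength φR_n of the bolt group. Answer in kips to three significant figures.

157 kips

A_b = π·0.75²/4 = 0.4418 in²; f_rv = 52.1 / (5 × 0.4418) = 23.59 ksi.
F'_nt = 1.3 F_nt − (F_nt / φF_nv) f_rv = 1.3·113 − (113/(0.75·68))·23.59 = 94.64 ksi, capped at F_nt → F'_nt = 94.64 ksi.
R_n = F'_nt · A_b · n = 94.64 × 0.4418 × 5 = 209.1 kips.
Design strength φR_n = 0.75 × 209.1 = 157 kips.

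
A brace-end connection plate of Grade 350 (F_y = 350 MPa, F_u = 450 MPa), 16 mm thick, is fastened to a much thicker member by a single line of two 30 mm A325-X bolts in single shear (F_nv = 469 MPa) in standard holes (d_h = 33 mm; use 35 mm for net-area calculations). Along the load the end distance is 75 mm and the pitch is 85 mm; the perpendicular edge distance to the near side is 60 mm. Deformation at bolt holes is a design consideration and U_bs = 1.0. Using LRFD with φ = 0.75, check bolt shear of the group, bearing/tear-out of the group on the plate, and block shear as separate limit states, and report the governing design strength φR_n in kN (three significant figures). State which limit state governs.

Bolt shear: A_b = π·30²/4 = 706.9 mm²; R_n = 469 × 706.9 × 2 × 1 / 1000 = 663 kN → 0.75 × 663 = 497 kN.
Bearing: edge l_c = 58.5, r_n = 505.4 kN; interior l_c = 52, r_n = 449.3 kN; R_n = 505.4 + 1·449.3 = 954.7 kN → 716 kN.
Block shear: A_gv = 2560, A_nv = 1720, A_nt = 680 mm²; R_n = min(0.6F_uA_nv, 0.6F_yA_gv) + U_bs·F_u·A_nt = 770.4 kN → 578 kN.
Bolt shear governs: 497 kN.

497 kN (bolt shear governs)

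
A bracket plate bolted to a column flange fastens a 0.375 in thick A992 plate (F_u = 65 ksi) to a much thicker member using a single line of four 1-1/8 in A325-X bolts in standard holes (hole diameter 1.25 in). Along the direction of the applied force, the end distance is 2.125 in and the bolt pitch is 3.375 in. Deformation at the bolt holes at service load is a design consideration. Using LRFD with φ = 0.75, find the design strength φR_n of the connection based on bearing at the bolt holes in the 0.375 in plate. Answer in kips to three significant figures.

Per bolt r_n = 1.2 l_c t F_u ≤ 2.4 d t F_u; upper limit = 2.4 × 1.125 × 0.375 × 65 = 65.81 kips.
Edge bolt: l_c = 2.125 − 1.25/2 = 1.5 in → 1.2 × 1.5 × 0.375 × 65 = 43.87 → r_n = 43.87 kips.
Interior bolts: l_c = 3.375 − 1.25 = 2.125 in → 1.2 × 2.125 × 0.375 × 65 = 62.16 → r_n = 62.16 kips.
R_n = 1 × 43.87 + 3 × 62.16 = 230.3 kips.
Design strength φR_n = 0.75 × 230.3 = 173 kips.

173 kips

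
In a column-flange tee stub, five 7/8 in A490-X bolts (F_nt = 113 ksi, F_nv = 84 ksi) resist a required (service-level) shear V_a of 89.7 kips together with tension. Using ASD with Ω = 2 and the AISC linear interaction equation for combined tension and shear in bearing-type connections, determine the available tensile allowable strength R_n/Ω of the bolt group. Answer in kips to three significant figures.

A_b = π·0.875²/4 = 0.6013 in²; f_rv = 89.7 / (5 × 0.6013) = 29.83 ksi.
F'_nt = 1.3 F_nt − (Ω F_nt / F_nv) f_rv = 1.3·113 − (2·113/84)·29.83 = 66.63 ksi, capped at F_nt → F'_nt = 66.63 ksi.
R_n = F'_nt · A_b · n = 66.63 × 0.6013 × 5 = 200.3 kips.
Allowable strength R_n/Ω = 200.3 / 2 = 100 kips.

100 kips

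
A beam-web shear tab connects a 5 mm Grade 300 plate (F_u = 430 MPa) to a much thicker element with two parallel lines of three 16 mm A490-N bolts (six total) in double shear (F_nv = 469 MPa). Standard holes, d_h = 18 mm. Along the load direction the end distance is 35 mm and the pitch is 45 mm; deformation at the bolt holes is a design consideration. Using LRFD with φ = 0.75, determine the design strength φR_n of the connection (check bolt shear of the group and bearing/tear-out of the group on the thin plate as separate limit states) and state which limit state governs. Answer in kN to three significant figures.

Bolt shear: A_b = π·16²/4 = 201.1 mm²; R_n = 469 × 201.1 × 6 × 2 / 1000 = 1132 kN → 0.75 × 1132 = 849 kN.
Bearing (1.2 l_c t F_u ≤ 2.4 d t F_u): upper limit = 2.4·16·5·430 / 1000 = 82.56 kN.
  Edge l_c = 35 − 18/2 = 26 → r_n = 67.08 kN; interior l_c = 45 − 18 = 27 → r_n = 69.66 kN.
  R_n,bearing = 2·67.08 + 4·69.66 = 412.8 kN → 0.75 × 412.8 = 310 kN.
Bearing governs: 310 kN.

310 kN (bearing governs)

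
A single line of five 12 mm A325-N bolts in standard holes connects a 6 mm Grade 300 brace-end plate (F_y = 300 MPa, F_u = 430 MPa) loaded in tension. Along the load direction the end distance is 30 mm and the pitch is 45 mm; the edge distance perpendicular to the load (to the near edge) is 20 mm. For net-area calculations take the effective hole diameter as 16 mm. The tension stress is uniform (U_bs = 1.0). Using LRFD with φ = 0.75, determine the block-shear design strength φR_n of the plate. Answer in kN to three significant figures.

183 kN

Shear plane L_v = 30 + 4·45 = 210 mm; A_gv = 210 × 6 = 1260 mm².
A_nv = (210 − 4.5·16) × 6 = 828 mm².
A_nt = (20 − 0.5·16) × 6 = 72 mm².
0.6 F_u A_nv = 213.6 kN; 0.6 F_y A_gv = 226.8 kN → shear rupture governs the shear term.
R_n = 213.6 + 1.0 × 430 × 72 / 1000 = 244.6 kN.
Design strength φR_n = 0.75 × 244.6 = 183 kN.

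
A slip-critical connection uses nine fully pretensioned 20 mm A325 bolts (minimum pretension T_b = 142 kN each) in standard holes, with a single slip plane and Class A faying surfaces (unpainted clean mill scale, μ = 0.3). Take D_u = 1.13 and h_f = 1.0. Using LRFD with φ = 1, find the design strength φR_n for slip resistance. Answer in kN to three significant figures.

433 kN

R_n = μ · D_u · h_f · T_b · n_s · n_b = 0.3 × 1.13 × 1.0 × 142 × 1 × 9 = 433.2 kN.
Design strength φR_n = 1 × 433.2 = 433 kN.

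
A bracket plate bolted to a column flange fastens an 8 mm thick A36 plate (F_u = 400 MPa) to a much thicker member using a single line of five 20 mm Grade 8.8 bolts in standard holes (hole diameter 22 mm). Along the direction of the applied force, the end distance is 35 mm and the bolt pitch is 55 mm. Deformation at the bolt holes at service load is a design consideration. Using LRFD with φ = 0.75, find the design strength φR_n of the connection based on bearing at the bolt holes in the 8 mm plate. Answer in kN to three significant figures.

Per bolt r_n = 1.2 l_c t F_u ≤ 2.4 d t F_u; upper limit = 2.4 × 20 × 8 × 400 / 1000 = 153.6 kN.
Edge bolt: l_c = 35 − 22/2 = 24 mm → 1.2 × 24 × 8 × 400 / 1000 = 92.16 → r_n = 92.16 kN.
Interior bolts: l_c = 55 − 22 = 33 mm → 1.2 × 33 × 8 × 400 / 1000 = 126.7 → r_n = 126.7 kN.
R_n = 1 × 92.16 + 4 × 126.7 = 599 kN.
Design strength φR_n = 0.75 × 599 = 449 kN.

449 kN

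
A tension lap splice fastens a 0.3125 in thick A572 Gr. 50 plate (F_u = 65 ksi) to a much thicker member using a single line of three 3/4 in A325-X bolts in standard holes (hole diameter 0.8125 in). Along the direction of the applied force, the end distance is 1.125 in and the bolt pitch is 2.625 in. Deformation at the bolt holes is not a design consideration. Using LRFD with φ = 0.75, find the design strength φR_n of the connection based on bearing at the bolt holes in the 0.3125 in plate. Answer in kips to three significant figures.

85 kips

Per bolt r_n = 1.5 l_c t F_u ≤ 3.0 d t F_u; upper limit = 3.0 × 0.75 × 0.3125 × 65 = 45.7 kips.
Edge bolt: l_c = 1.125 − 0.8125/2 = 0.7188 in → 1.5 × 0.7188 × 0.3125 × 65 = 21.9 → r_n = 21.9 kips.
Interior bolts: l_c = 2.625 − 0.8125 = 1.812 in → 1.5 × 1.812 × 0.3125 × 65 = 55.22 → r_n = 45.7 kips.
R_n = 1 × 21.9 + 2 × 45.7 = 113.3 kips.
Design strength φR_n = 0.75 × 113.3 = 85 kips.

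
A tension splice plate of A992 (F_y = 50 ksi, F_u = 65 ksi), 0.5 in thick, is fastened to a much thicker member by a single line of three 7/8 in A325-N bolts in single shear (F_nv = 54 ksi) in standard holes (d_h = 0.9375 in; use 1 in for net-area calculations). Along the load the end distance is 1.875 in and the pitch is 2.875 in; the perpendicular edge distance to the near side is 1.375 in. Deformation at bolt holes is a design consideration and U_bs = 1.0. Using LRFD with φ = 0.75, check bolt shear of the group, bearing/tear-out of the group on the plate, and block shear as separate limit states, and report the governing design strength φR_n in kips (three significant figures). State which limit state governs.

Bolt shear: A_b = π·0.875²/4 = 0.6013 in²; R_n = 54 × 0.6013 × 3 × 1 = 97.41 kips → 0.75 × 97.41 = 73.1 kips.
Bearing: edge l_c = 1.406, r_n = 54.84 kips; interior l_c = 1.938, r_n = 68.25 kips; R_n = 54.84 + 2·68.25 = 191.3 kips → 144 kips.
Block shear: A_gv = 3.812, A_nv = 2.562, A_nt = 0.4375 in²; R_n = min(0.6F_uA_nv, 0.6F_yA_gv) + U_bs·F_u·A_nt = 128.4 kips → 96.3 kips.
Bolt shear governs: 73.1 kips.

73.1 kips (bolt shear governs)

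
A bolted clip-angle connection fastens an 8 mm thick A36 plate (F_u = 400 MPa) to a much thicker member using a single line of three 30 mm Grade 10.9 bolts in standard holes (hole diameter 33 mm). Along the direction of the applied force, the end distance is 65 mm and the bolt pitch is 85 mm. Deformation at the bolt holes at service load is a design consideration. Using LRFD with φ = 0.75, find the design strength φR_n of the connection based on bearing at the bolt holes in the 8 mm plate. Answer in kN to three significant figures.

439 kN

Per bolt r_n = 1.2 l_c t F_u ≤ 2.4 d t F_u; upper limit = 2.4 × 30 × 8 × 400 / 1000 = 230.4 kN.
Edge bolt: l_c = 65 − 33/2 = 48.5 mm → 1.2 × 48.5 × 8 × 400 / 1000 = 186.2 → r_n = 186.2 kN.
Interior bolts: l_c = 85 − 33 = 52 mm → 1.2 × 52 × 8 × 400 / 1000 = 199.7 → r_n = 199.7 kN.
R_n = 1 × 186.2 + 2 × 199.7 = 585.6 kN.
Design strength φR_n = 0.75 × 585.6 = 439 kN.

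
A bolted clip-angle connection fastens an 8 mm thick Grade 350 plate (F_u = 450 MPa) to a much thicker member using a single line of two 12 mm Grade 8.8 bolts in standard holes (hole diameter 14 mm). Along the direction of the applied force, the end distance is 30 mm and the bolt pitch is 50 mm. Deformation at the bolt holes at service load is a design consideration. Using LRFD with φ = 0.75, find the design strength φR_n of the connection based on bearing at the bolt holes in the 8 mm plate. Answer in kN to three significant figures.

152 kN

Per bolt r_n = 1.2 l_c t F_u ≤ 2.4 d t F_u; upper limit = 2.4 × 12 × 8 × 450 / 1000 = 103.7 kN.
Edge bolt: l_c = 30 − 14/2 = 23 mm → 1.2 × 23 × 8 × 450 / 1000 = 99.36 → r_n = 99.36 kN.
Interior bolts: l_c = 50 − 14 = 36 mm → 1.2 × 36 × 8 × 450 / 1000 = 155.5 → r_n = 103.7 kN.
R_n = 1 × 99.36 + 1 × 103.7 = 203 kN.
Design strength φR_n = 0.75 × 203 = 152 kN.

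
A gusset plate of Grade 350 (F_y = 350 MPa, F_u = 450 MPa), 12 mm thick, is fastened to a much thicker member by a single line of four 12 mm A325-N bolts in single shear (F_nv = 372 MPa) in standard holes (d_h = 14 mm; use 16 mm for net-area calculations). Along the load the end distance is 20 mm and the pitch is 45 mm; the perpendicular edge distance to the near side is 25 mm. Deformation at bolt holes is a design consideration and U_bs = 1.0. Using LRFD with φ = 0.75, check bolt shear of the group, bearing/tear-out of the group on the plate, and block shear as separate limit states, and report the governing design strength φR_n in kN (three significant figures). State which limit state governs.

126 kN (bolt shear governs)

Bolt shear: A_b = π·12²/4 = 113.1 mm²; R_n = 372 × 113.1 × 4 × 1 / 1000 = 168.3 kN → 0.75 × 168.3 = 126 kN.
Bearing: edge l_c = 13, r_n = 84.24 kN; interior l_c = 31, r_n = 155.5 kN; R_n = 84.24 + 3·155.5 = 550.8 kN → 413 kN.
Block shear: A_gv = 1860, A_nv = 1188, A_nt = 204 mm²; R_n = min(0.6F_uA_nv, 0.6F_yA_gv) + U_bs·F_u·A_nt = 412.6 kN → 309 kN.
Bolt shear governs: 126 kN.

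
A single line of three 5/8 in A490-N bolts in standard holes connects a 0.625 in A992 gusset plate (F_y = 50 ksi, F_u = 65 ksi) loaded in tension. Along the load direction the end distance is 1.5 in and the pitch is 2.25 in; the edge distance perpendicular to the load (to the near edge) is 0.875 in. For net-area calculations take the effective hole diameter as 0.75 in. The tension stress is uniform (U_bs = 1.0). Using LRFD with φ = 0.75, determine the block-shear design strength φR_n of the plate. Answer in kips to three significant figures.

90.6 kips

Shear plane L_v = 1.5 + 2·2.25 = 6 in; A_gv = 6 × 0.625 = 3.75 in².
A_nv = (6 − 2.5·0.75) × 0.625 = 2.578 in².
A_nt = (0.875 − 0.5·0.75) × 0.625 = 0.3125 in².
0.6 F_u A_nv = 100.5 kips; 0.6 F_y A_gv = 112.5 kips → shear rupture governs the shear term.
R_n = 100.5 + 1.0 × 65 × 0.3125 = 120.9 kips.
Design strength φR_n = 0.75 × 120.9 = 90.6 kips.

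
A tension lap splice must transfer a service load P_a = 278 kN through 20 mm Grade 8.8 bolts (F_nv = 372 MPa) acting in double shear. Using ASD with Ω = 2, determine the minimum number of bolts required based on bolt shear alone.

3 bolts

A_b = π·20²/4 = 314.2 mm².
Per-bolt allowable strength R_n/Ω = 372 × 314.2 × 2 / 1000 / 2 = 116.9 kN.
n ≥ 278 / 116.9 = 2.379 → use 3 bolts.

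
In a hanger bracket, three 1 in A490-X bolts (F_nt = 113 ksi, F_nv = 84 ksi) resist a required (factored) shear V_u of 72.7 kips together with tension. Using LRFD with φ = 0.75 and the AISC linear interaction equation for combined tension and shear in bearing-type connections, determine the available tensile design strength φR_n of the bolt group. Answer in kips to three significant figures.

A_b = π·1²/4 = 0.7854 in²; f_rv = 72.7 / (3 × 0.7854) = 30.85 ksi.
F'_nt = 1.3 F_nt − (F_nt / φF_nv) f_rv = 1.3·113 − (113/(0.75·84))·30.85 = 91.56 ksi, capped at F_nt → F'_nt = 91.56 ksi.
R_n = F'_nt · A_b · n = 91.56 × 0.7854 × 3 = 215.7 kips.
Design strength φR_n = 0.75 × 215.7 = 162 kips.

162 kips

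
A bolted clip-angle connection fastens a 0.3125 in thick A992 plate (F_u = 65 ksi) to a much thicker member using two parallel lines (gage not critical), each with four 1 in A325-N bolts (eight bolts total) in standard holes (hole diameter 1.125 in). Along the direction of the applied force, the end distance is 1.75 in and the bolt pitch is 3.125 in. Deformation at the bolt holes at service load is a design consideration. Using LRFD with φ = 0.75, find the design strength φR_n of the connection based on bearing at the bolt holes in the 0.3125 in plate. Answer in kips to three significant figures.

Per bolt r_n = 1.2 l_c t F_u ≤ 2.4 d t F_u; upper limit = 2.4 × 1 × 0.3125 × 65 = 48.75 kips.
Edge bolt: l_c = 1.75 − 1.125/2 = 1.188 in → 1.2 × 1.188 × 0.3125 × 65 = 28.95 → r_n = 28.95 kips.
Interior bolts: l_c = 3.125 − 1.125 = 2 in → 1.2 × 2 × 0.3125 × 65 = 48.75 → r_n = 48.75 kips.
R_n = 2 × 28.95 + 6 × 48.75 = 350.4 kips.
Design strength φR_n = 0.75 × 350.4 = 263 kips.

263 kips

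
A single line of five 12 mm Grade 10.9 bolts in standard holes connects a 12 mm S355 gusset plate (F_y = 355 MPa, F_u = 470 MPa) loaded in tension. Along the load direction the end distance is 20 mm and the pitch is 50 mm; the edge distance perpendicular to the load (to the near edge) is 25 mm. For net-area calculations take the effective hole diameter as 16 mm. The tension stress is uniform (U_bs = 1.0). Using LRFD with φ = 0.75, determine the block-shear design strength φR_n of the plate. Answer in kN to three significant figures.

448 kN

Shear plane L_v = 20 + 4·50 = 220 mm; A_gv = 220 × 12 = 2640 mm².
A_nv = (220 − 4.5·16) × 12 = 1776 mm².
A_nt = (25 − 0.5·16) × 12 = 204 mm².
0.6 F_u A_nv = 500.8 kN; 0.6 F_y A_gv = 562.3 kN → shear rupture governs the shear term.
R_n = 500.8 + 1.0 × 470 × 204 / 1000 = 596.7 kN.
Design strength φR_n = 0.75 × 596.7 = 448 kN.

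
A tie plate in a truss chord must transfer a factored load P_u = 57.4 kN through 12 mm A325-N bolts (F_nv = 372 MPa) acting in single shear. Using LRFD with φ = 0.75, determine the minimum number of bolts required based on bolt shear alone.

2 bolts

A_b = π·12²/4 = 113.1 mm².
Per-bolt design strength φR_n = 0.75 × 372 × 113.1 × 1 / 1000 = 31.55 kN.
n ≥ 57.4 / 31.55 = 1.819 → use 2 bolts.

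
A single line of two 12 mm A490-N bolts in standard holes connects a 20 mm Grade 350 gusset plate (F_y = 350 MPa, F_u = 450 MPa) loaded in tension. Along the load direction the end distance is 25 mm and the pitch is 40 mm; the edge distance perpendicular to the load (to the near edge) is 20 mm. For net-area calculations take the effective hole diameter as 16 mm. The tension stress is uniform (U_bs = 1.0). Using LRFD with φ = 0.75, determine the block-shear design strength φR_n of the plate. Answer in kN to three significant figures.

247 kN

Shear plane L_v = 25 + 1·40 = 65 mm; A_gv = 65 × 20 = 1300 mm².
A_nv = (65 − 1.5·16) × 20 = 820 mm².
A_nt = (20 − 0.5·16) × 20 = 240 mm².
0.6 F_u A_nv = 221.4 kN; 0.6 F_y A_gv = 273 kN → shear rupture governs the shear term.
R_n = 221.4 + 1.0 × 450 × 240 / 1000 = 329.4 kN.
Design strength φR_n = 0.75 × 329.4 = 247 kN.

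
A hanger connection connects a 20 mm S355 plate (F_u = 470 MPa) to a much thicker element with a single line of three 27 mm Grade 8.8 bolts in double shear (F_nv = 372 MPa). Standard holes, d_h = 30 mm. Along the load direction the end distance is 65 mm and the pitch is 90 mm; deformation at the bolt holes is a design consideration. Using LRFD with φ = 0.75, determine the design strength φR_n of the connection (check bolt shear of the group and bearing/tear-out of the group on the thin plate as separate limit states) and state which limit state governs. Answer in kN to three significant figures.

Bolt shear: A_b = π·27²/4 = 572.6 mm²; R_n = 372 × 572.6 × 3 × 2 / 1000 = 1278 kN → 0.75 × 1278 = 958 kN.
Bearing (1.2 l_c t F_u ≤ 2.4 d t F_u): upper limit = 2.4·27·20·470 / 1000 = 609.1 kN.
  Edge l_c = 65 − 30/2 = 50 → r_n = 564 kN; interior l_c = 90 − 30 = 60 → r_n = 609.1 kN.
  R_n,bearing = 1·564 + 2·609.1 = 1782 kN → 0.75 × 1782 = 1340 kN.
Bolt shear governs: 958 kN.

958 kN (bolt shear governs)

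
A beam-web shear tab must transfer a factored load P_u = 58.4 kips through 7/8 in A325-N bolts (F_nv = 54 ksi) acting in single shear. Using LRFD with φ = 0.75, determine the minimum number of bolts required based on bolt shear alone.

A_b = π·0.875²/4 = 0.6013 in².
Per-bolt design strength φR_n = 0.75 × 54 × 0.6013 × 1 = 24.35 kips.
n ≥ 58.4 / 24.35 = 2.398 → use 3 bolts.

3 bolts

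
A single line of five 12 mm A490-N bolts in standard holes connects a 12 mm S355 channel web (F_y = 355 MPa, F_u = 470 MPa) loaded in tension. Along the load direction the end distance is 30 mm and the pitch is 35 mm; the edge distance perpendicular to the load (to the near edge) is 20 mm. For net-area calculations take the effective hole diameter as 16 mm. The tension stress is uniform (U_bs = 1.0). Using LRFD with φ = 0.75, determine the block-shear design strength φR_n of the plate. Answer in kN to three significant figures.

299 kN

Shear plane L_v = 30 + 4·35 = 170 mm; A_gv = 170 × 12 = 2040 mm².
A_nv = (170 − 4.5·16) × 12 = 1176 mm².
A_nt = (20 − 0.5·16) × 12 = 144 mm².
0.6 F_u A_nv = 331.6 kN; 0.6 F_y A_gv = 434.5 kN → shear rupture governs the shear term.
R_n = 331.6 + 1.0 × 470 × 144 / 1000 = 399.3 kN.
Design strength φR_n = 0.75 × 399.3 = 299 kN.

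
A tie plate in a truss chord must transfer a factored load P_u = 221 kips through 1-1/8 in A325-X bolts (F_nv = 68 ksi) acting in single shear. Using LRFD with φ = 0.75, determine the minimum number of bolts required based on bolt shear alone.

A_b = π·1.125²/4 = 0.994 in².
Per-bolt design strength φR_n = 0.75 × 68 × 0.994 × 1 = 50.69 kips.
n ≥ 221 / 50.69 = 4.359 → use 5 bolts.

5 bolts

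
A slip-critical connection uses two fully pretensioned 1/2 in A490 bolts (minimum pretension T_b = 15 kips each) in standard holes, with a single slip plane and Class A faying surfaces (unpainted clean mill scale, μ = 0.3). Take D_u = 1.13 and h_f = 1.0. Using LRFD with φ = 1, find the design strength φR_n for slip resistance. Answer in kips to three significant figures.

R_n = μ · D_u · h_f · T_b · n_s · n_b = 0.3 × 1.13 × 1.0 × 15 × 1 × 2 = 10.17 kips.
Design strength φR_n = 1 × 10.17 = 10.2 kips.

10.2 kips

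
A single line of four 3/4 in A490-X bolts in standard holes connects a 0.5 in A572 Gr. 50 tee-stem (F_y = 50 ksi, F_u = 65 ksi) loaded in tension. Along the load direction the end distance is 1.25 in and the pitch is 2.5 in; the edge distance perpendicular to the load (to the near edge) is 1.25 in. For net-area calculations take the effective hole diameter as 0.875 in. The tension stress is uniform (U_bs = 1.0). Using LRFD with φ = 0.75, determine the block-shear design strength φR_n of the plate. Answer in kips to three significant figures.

103 kips

Shear plane L_v = 1.25 + 3·2.5 = 8.75 in; A_gv = 8.75 × 0.5 = 4.375 in².
A_nv = (8.75 − 3.5·0.875) × 0.5 = 2.844 in².
A_nt = (1.25 − 0.5·0.875) × 0.5 = 0.4062 in².
0.6 F_u A_nv = 110.9 kips; 0.6 F_y A_gv = 131.2 kips → shear rupture governs the shear term.
R_n = 110.9 + 1.0 × 65 × 0.4062 = 137.3 kips.
Design strength φR_n = 0.75 × 137.3 = 103 kips.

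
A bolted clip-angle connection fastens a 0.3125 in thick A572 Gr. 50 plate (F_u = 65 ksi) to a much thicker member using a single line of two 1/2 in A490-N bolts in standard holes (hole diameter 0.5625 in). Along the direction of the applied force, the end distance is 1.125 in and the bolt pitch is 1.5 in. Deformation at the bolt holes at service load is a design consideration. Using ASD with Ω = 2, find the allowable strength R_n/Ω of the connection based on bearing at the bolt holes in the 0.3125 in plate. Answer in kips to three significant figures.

21.7 kips

Per bolt r_n = 1.2 l_c t F_u ≤ 2.4 d t F_u; upper limit = 2.4 × 0.5 × 0.3125 × 65 = 24.38 kips.
Edge bolt: l_c = 1.125 − 0.5625/2 = 0.8438 in → 1.2 × 0.8438 × 0.3125 × 65 = 20.57 → r_n = 20.57 kips.
Interior bolts: l_c = 1.5 − 0.5625 = 0.9375 in → 1.2 × 0.9375 × 0.3125 × 65 = 22.85 → r_n = 22.85 kips.
R_n = 1 × 20.57 + 1 × 22.85 = 43.42 kips.
Allowable strength R_n/Ω = 43.42 / 2 = 21.7 kips.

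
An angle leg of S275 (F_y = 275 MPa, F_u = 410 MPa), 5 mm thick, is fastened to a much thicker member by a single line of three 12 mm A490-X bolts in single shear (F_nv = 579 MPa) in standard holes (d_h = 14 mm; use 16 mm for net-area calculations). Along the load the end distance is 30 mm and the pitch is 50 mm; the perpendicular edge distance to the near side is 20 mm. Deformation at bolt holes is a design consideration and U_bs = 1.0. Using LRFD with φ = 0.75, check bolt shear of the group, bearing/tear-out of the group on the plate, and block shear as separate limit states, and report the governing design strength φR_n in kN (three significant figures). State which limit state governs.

98.9 kN (block shear governs)

Bolt shear: A_b = π·12²/4 = 113.1 mm²; R_n = 579 × 113.1 × 3 × 1 / 1000 = 196.5 kN → 0.75 × 196.5 = 147 kN.
Bearing: edge l_c = 23, r_n = 56.58 kN; interior l_c = 36, r_n = 59.04 kN; R_n = 56.58 + 2·59.04 = 174.7 kN → 131 kN.
Block shear: A_gv = 650, A_nv = 450, A_nt = 60 mm²; R_n = min(0.6F_uA_nv, 0.6F_yA_gv) + U_bs·F_u·A_nt = 131.8 kN → 98.9 kN.
Block shear governs: 98.9 kN.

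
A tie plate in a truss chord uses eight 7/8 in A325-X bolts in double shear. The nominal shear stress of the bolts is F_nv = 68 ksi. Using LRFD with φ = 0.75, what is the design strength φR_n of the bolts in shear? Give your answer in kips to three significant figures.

A_b = π × 0.875² / 4 = 0.6013 in².
R_n = F_nv · A_b · n · n_s = 68 × 0.6013 × 8 × 2 = 654.2 kips.
Design strength φR_n = 0.75 × 654.2 = 491 kips.

491 kips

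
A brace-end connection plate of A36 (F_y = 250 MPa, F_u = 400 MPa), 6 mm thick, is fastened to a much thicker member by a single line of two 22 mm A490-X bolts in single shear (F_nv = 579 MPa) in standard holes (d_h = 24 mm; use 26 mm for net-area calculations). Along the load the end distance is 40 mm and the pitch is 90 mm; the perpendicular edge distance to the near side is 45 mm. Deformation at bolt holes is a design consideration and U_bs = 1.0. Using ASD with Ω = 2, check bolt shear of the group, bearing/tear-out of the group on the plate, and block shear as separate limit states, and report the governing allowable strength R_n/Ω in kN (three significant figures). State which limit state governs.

Bolt shear: A_b = π·22²/4 = 380.1 mm²; R_n = 579 × 380.1 × 2 × 1 / 1000 = 440.2 kN → 440.2 / 2 = 220 kN.
Bearing: edge l_c = 28, r_n = 80.64 kN; interior l_c = 66, r_n = 126.7 kN; R_n = 80.64 + 1·126.7 = 207.4 kN → 104 kN.
Block shear: A_gv = 780, A_nv = 546, A_nt = 192 mm²; R_n = min(0.6F_uA_nv, 0.6F_yA_gv) + U_bs·F_u·A_nt = 193.8 kN → 96.9 kN.
Block shear governs: 96.9 kN.

96.9 kN (block shear governs)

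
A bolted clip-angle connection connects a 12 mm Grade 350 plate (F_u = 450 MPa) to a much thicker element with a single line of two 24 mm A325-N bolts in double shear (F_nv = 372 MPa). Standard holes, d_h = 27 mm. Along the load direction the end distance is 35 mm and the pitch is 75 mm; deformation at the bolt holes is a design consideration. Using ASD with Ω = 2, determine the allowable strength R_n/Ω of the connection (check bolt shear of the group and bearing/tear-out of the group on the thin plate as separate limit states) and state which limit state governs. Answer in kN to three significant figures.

Bolt shear: A_b = π·24²/4 = 452.4 mm²; R_n = 372 × 452.4 × 2 × 2 / 1000 = 673.2 kN → 673.2 / 2 = 337 kN.
Bearing (1.2 l_c t F_u ≤ 2.4 d t F_u): upper limit = 2.4·24·12·450 / 1000 = 311 kN.
  Edge l_c = 35 − 27/2 = 21.5 → r_n = 139.3 kN; interior l_c = 75 − 27 = 48 → r_n = 311 kN.
  R_n,bearing = 1·139.3 + 1·311 = 450.4 kN → 450.4 / 2 = 225 kN.
Bearing governs: 225 kN.

225 kN (bearing governs)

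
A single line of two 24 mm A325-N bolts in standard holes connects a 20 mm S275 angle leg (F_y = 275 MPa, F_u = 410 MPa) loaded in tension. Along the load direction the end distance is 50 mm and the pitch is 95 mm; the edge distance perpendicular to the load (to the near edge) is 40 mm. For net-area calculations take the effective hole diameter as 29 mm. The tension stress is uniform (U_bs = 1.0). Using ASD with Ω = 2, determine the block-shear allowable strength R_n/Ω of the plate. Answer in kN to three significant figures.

Shear plane L_v = 50 + 1·95 = 145 mm; A_gv = 145 × 20 = 2900 mm².
A_nv = (145 − 1.5·29) × 20 = 2030 mm².
A_nt = (40 − 0.5·29) × 20 = 510 mm².
0.6 F_u A_nv = 499.4 kN; 0.6 F_y A_gv = 478.5 kN → shear yielding governs the shear term.
R_n = 478.5 + 1.0 × 410 × 510 / 1000 = 687.6 kN.
Allowable strength R_n/Ω = 687.6 / 2 = 344 kN.

344 kN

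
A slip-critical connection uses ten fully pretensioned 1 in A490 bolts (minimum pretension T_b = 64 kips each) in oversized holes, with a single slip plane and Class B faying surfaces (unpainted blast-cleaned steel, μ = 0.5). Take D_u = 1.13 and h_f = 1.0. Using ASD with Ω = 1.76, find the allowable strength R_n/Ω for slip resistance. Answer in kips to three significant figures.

205 kips

R_n = μ · D_u · h_f · T_b · n_s · n_b = 0.5 × 1.13 × 1.0 × 64 × 1 × 10 = 361.6 kips.
Allowable strength R_n/Ω = 361.6 / 1.76 = 205 kips.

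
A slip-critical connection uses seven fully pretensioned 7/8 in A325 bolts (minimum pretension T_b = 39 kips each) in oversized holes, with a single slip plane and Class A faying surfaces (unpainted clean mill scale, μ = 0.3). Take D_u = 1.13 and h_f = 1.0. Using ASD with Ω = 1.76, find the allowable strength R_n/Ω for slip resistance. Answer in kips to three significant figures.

52.6 kips

R_n = μ · D_u · h_f · T_b · n_s · n_b = 0.3 × 1.13 × 1.0 × 39 × 1 × 7 = 92.55 kips.
Allowable strength R_n/Ω = 92.55 / 1.76 = 52.6 kips.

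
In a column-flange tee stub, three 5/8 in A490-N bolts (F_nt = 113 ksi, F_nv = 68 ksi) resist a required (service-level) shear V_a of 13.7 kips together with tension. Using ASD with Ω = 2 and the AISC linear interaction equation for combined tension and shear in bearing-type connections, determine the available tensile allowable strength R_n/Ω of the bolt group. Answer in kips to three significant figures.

44.8 kips

A_b = π·0.625²/4 = 0.3068 in²; f_rv = 13.7 / (3 × 0.3068) = 14.89 ksi.
F'_nt = 1.3 F_nt − (Ω F_nt / F_nv) f_rv = 1.3·113 − (2·113/68)·14.89 = 97.43 ksi, capped at F_nt → F'_nt = 97.43 ksi.
R_n = F'_nt · A_b · n = 97.43 × 0.3068 × 3 = 89.67 kips.
Allowable strength R_n/Ω = 89.67 / 2 = 44.8 kips.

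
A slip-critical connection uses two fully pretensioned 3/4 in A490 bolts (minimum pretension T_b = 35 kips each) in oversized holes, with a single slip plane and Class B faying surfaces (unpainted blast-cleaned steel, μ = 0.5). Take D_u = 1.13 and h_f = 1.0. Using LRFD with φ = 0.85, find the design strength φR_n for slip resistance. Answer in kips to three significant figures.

R_n = μ · D_u · h_f · T_b · n_s · n_b = 0.5 × 1.13 × 1.0 × 35 × 1 × 2 = 39.55 kips.
Design strength φR_n = 0.85 × 39.55 = 33.6 kips.

33.6 kips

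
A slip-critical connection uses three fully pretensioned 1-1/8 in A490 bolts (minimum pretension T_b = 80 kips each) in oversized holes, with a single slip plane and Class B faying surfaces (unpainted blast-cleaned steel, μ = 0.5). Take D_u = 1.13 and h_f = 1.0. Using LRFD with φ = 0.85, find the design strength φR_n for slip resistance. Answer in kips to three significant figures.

115 kips

R_n = μ · D_u · h_f · T_b · n_s · n_b = 0.5 × 1.13 × 1.0 × 80 × 1 × 3 = 135.6 kips.
Design strength φR_n = 0.85 × 135.6 = 115 kips.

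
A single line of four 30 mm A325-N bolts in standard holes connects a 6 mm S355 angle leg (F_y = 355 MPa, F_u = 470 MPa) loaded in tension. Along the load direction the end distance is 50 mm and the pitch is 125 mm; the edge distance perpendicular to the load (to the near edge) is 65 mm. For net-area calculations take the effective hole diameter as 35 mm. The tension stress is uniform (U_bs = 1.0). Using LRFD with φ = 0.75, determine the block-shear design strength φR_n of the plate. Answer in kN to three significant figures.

Shear plane L_v = 50 + 3·125 = 425 mm; A_gv = 425 × 6 = 2550 mm².
A_nv = (425 − 3.5·35) × 6 = 1815 mm².
A_nt = (65 − 0.5·35) × 6 = 285 mm².
0.6 F_u A_nv = 511.8 kN; 0.6 F_y A_gv = 543.1 kN → shear rupture governs the shear term.
R_n = 511.8 + 1.0 × 470 × 285 / 1000 = 645.8 kN.
Design strength φR_n = 0.75 × 645.8 = 484 kN.

484 kN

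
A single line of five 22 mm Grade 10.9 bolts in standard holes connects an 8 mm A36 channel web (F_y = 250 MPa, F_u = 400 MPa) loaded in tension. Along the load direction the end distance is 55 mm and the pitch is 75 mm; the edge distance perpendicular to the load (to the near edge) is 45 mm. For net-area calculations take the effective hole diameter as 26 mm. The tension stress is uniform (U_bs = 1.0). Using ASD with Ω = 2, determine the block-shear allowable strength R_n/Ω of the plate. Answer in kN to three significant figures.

Shear plane L_v = 55 + 4·75 = 355 mm; A_gv = 355 × 8 = 2840 mm².
A_nv = (355 − 4.5·26) × 8 = 1904 mm².
A_nt = (45 − 0.5·26) × 8 = 256 mm².
0.6 F_u A_nv = 457 kN; 0.6 F_y A_gv = 426 kN → shear yielding governs the shear term.
R_n = 426 + 1.0 × 400 × 256 / 1000 = 528.4 kN.
Allowable strength R_n/Ω = 528.4 / 2 = 264 kN.

264 kN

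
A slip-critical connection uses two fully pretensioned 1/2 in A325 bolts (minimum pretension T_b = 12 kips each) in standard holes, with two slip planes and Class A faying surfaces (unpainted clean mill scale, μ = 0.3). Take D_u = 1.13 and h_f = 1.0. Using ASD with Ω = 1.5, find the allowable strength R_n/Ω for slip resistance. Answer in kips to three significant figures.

10.8 kips

R_n = μ · D_u · h_f · T_b · n_s · n_b = 0.3 × 1.13 × 1.0 × 12 × 2 × 2 = 16.27 kips.
Allowable strength R_n/Ω = 16.27 / 1.5 = 10.8 kips.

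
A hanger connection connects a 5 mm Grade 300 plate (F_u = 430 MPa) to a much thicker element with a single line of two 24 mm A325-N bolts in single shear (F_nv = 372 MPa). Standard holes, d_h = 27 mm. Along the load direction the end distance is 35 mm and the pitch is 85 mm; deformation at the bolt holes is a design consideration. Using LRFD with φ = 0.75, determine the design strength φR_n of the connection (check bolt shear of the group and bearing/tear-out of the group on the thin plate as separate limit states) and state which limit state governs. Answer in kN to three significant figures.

Bolt shear: A_b = π·24²/4 = 452.4 mm²; R_n = 372 × 452.4 × 2 × 1 / 1000 = 336.6 kN → 0.75 × 336.6 = 252 kN.
Bearing (1.2 l_c t F_u ≤ 2.4 d t F_u): upper limit = 2.4·24·5·430 / 1000 = 123.8 kN.
  Edge l_c = 35 − 27/2 = 21.5 → r_n = 55.47 kN; interior l_c = 85 − 27 = 58 → r_n = 123.8 kN.
  R_n,bearing = 1·55.47 + 1·123.8 = 179.3 kN → 0.75 × 179.3 = 134 kN.
Bearing governs: 134 kN.

134 kN (bearing governs)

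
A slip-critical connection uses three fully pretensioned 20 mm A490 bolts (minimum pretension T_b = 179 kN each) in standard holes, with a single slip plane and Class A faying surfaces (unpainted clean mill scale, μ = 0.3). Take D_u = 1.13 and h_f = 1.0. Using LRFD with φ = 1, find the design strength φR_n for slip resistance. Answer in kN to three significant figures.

182 kN

R_n = μ · D_u · h_f · T_b · n_s · n_b = 0.3 × 1.13 × 1.0 × 179 × 1 × 3 = 182 kN.
Design strength φR_n = 1 × 182 = 182 kN.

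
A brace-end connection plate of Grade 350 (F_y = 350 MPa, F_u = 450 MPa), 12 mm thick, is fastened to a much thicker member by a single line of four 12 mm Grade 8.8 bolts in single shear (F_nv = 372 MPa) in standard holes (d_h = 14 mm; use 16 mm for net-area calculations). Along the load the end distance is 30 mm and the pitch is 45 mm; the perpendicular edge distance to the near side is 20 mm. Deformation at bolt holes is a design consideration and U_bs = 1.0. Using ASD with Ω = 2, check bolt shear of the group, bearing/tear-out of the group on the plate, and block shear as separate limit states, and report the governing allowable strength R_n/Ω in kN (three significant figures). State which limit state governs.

Bolt shear: A_b = π·12²/4 = 113.1 mm²; R_n = 372 × 113.1 × 4 × 1 / 1000 = 168.3 kN → 168.3 / 2 = 84.1 kN.
Bearing: edge l_c = 23, r_n = 149 kN; interior l_c = 31, r_n = 155.5 kN; R_n = 149 + 3·155.5 = 615.6 kN → 308 kN.
Block shear: A_gv = 1980, A_nv = 1308, A_nt = 144 mm²; R_n = min(0.6F_uA_nv, 0.6F_yA_gv) + U_bs·F_u·A_nt = 418 kN → 209 kN.
Bolt shear governs: 84.1 kN.

84.1 kN (bolt shear governs)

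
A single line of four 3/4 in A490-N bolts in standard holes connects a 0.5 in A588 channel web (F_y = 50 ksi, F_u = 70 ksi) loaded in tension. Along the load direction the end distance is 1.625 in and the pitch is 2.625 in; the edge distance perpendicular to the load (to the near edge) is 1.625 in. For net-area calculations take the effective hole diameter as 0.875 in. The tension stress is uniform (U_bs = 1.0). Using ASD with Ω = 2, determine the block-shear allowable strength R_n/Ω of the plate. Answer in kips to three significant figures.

Shear plane L_v = 1.625 + 3·2.625 = 9.5 in; A_gv = 9.5 × 0.5 = 4.75 in².
A_nv = (9.5 − 3.5·0.875) × 0.5 = 3.219 in².
A_nt = (1.625 − 0.5·0.875) × 0.5 = 0.5938 in².
0.6 F_u A_nv = 135.2 kips; 0.6 F_y A_gv = 142.5 kips → shear rupture governs the shear term.
R_n = 135.2 + 1.0 × 70 × 0.5938 = 176.8 kips.
Allowable strength R_n/Ω = 176.8 / 2 = 88.4 kips.

88.4 kips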